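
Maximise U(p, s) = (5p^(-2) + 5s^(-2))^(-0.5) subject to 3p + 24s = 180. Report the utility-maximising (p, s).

For CES with ρ = -2, MRS = (s/p)^3.
Tangency: set MRS = p_p/p_s = 3/24 = 0.125.
So (s/p)^3 = 0.125; taking the cube root, s/p = 0.5, i.e. s = 0.5·p.
Substitute into the budget 3·p + 24·s = 180: 15·p = 180, so p* = 12 and s* = 0.5·12 = 6.

p* = 12, s* = 6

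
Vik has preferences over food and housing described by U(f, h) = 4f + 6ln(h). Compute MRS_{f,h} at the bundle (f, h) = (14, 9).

MRS = 6

MU_f = 4, MU_h = 6/h.
MRS = 4 ÷ (6/h).
At (14, 9): MRS = 6.
So at (14, 9) the consumer would give up 6 units of h for one more unit of f.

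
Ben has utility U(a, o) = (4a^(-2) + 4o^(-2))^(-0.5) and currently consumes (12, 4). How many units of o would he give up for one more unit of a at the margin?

MRS = 1/27

For CES with ρ = -2, MRS = (o/a)^3.
At (12, 4): MRS = 1/27.
The indifference curve has slope −1/27 at this bundle.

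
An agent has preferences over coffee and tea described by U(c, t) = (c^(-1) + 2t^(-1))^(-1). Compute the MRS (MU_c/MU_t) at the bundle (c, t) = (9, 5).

MRS = 25/162

For CES with ρ = -1, MRS = (1/2)·(t/c)^2.
At (9, 5): MRS = 25/162.
So at (9, 5) the consumer would give up 25/162 units of t for one more unit of c.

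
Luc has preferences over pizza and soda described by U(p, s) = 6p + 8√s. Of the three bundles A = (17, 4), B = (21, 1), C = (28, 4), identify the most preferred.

Evaluate utility at each bundle:
U(A) = 118.000.
U(B) = 134.000.
U(C) = 184.000.
Highest utility is C, so C ≻ B ≻ A.

Bundle C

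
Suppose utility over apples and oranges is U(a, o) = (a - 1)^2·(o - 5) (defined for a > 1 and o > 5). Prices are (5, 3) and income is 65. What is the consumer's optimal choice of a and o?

a* = 7, o* = 10

MU_a = 2·(a−1)·(o−5), MU_o = (a−1)^2.
MRS = (2/1)·(o−5)/(a−1).
Tangency: set MRS = p_a/p_o = 5/3.
So (2/1)·(o − 5)/(a − 1) = 5/3, i.e. (o − 5) = (5/6)·(a − 1).
Rewrite the budget in excess-of-subsistence terms: 5·(a − 1) + 3·(o − 5) = 65 − 5·1 − 3·5 = 45.
Substituting, 7.5·(a − 1) = 45, so a − 1 = 6 and a* = 7.
Then o − 5 = (5/6)·6 = 5, so o* = 10.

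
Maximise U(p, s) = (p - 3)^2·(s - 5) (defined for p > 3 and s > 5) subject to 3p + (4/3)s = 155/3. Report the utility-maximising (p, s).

p* = 11, s* = 14

MU_p = 2·(p−3)·(s−5), MU_s = (p−3)^2.
MRS = (2/1)·(s−5)/(p−3).
Tangency: set MRS = p_p/p_s = 3/(4/3) = 2.25.
So (2/1)·(s − 5)/(p − 3) = 2.25, i.e. (s − 5) = 1.125·(p − 3).
Rewrite the budget in excess-of-subsistence terms: 3·(p − 3) + (4/3)·(s − 5) = 155/3 − 3·3 − (4/3)·5 = 36.
Substituting, 4.5·(p − 3) = 36, so p − 3 = 8 and p* = 11.
Then s − 5 = 1.125·8 = 9, so s* = 14.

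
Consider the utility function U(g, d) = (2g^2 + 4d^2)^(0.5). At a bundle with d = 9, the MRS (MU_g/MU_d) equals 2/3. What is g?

g = 12

For CES with ρ = 2, MRS = (2/4)·(d/g)^(-1).
Setting (2/4)·(9/g)^(-1) = 2/3 gives (9/g)^(-1) = 4/3, so 9/g = 0.75 and g = 12.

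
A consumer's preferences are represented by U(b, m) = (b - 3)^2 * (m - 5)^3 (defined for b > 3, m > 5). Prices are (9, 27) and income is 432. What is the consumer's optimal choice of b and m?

b* = 15, m* = 11

MU_b = 2·(b−3)·(m−5)^3, MU_m = 3·(b−3)^2·(m−5)^2.
MRS = (2/3)·(m−5)/(b−3).
Tangency: set MRS = p_b/p_m = 9/27 = 1/3.
So (2/3)·(m − 5)/(b − 3) = 1/3, i.e. (m − 5) = 0.5·(b − 3).
Rewrite the budget in excess-of-subsistence terms: 9·(b − 3) + 27·(m − 5) = 432 − 9·3 − 27·5 = 270.
Substituting, 22.5·(b − 3) = 270, so b − 3 = 12 and b* = 15.
Then m − 5 = 0.5·12 = 6, so m* = 11.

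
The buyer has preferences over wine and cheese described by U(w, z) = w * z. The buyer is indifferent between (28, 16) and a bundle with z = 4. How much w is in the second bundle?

w = 112

U(28, 16) = 448.
Set U(w, 4) = 448 and solve.
With z = 4: w = 448/4 = 112.
Check: U(112, 4) = 448.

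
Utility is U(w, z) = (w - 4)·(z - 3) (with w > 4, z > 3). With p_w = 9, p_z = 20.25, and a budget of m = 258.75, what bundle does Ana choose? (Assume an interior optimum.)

MU_w = (z−3), MU_z = (w−4).
MRS = (z−3)/(w−4).
Tangency: set MRS = p_w/p_z = 9/20.25 = 4/9.
So (z − 3)/(w − 4) = 4/9, i.e. (z − 3) = (4/9)·(w − 4).
Rewrite the budget in excess-of-subsistence terms: 9·(w − 4) + 20.25·(z − 3) = 258.75 − 9·4 − 20.25·3 = 162.
Substituting, 18·(w − 4) = 162, so w − 4 = 9 and w* = 13.
Then z − 3 = (4/9)·9 = 4, so z* = 7.

w* = 13, z* = 7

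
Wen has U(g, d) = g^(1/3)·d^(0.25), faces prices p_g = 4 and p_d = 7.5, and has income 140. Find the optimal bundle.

MU_g = 1/3·g^(-2/3)·d^(0.25) and MU_d = 0.25·g^(1/3)·d^(-0.75).
MRS = MU_g/MU_d = (4/3)·d/g.
Tangency: set MRS = p_g/p_d = 4/7.5 = 8/15.
So (4/3)·d/g = 8/15, i.e. d = 0.4·g.
Substitute into the budget 4·g + 7.5·d = 140: 7·g = 140, so g* = 20.
Then d* = 0.4·20 = 8.

g* = 20, d* = 8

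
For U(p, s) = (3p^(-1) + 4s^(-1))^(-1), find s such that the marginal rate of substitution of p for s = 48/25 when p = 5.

s = 8

For CES with ρ = -1, MRS = (3/4)·(s/p)^2.
Setting (3/4)·(s/5)^2 = 48/25 gives (s/5)^2 = 64/25, so s/5 = 1.6 and s = 8.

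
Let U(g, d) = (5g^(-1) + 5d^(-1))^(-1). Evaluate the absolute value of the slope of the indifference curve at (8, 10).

For CES with ρ = -1, MRS = (d/g)^2.
At (8, 10): MRS = 25/16.
That is, one extra unit of g is worth 25/16 units of d at the margin.

MRS = 25/16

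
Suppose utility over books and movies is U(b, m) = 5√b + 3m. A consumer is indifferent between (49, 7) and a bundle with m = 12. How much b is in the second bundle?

U(49, 7) = 56.
Set U(b, 12) = 56 and solve.
With m = 12: 5√b = 56 − 3·12 = 20, so √b = 4 and b = 16.
Check: U(16, 12) = 56.

b = 16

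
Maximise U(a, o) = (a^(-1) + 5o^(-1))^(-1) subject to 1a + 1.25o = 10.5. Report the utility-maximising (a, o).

For CES with ρ = -1, MRS = (1/5)·(o/a)^2.
Tangency: set MRS = p_a/p_o = 1/1.25 = 0.8.
So (o/a)^2 = 4; taking the square root, o/a = 2, i.e. o = 2·a.
Substitute into the budget 1·a + 1.25·o = 10.5: 3.5·a = 10.5, so a* = 3 and o* = 2·3 = 6.

a* = 3, o* = 6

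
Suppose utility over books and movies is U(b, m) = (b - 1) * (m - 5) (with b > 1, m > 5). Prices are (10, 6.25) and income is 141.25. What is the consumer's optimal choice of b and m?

b* = 6, m* = 13

MU_b = (m−5), MU_m = (b−1).
MRS = (m−5)/(b−1).
Tangency: set MRS = p_b/p_m = 10/6.25 = 1.6.
So (m − 5)/(b − 1) = 1.6, i.e. (m − 5) = 1.6·(b − 1).
Rewrite the budget in excess-of-subsistence terms: 10·(b − 1) + 6.25·(m − 5) = 141.25 − 10·1 − 6.25·5 = 100.
Substituting, 20·(b − 1) = 100, so b − 1 = 5 and b* = 6.
Then m − 5 = 1.6·5 = 8, so m* = 13.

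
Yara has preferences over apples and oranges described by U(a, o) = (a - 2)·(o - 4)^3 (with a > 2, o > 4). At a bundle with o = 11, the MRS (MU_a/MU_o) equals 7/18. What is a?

MU_a = (o−4)^3, MU_o = 3·(a−2)·(o−4)^2.
MRS = (1/3)·(o−4)/(a−2).
Substitute o = 11: MRS = (7/3)/(a − 2). Setting this equal to 7/18 gives a − 2 = (7/3)/(7/18) = 6, so a = 8.

a = 8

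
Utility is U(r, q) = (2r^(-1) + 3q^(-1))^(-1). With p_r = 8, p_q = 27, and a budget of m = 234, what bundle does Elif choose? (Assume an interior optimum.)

r* = 9, q* = 6

For CES with ρ = -1, MRS = (2/3)·(q/r)^2.
Tangency: set MRS = p_r/p_q = 8/27.
So (q/r)^2 = 4/9; taking the square root, q/r = 2/3, i.e. q = (2/3)·r.
Substitute into the budget 8·r + 27·q = 234: 26·r = 234, so r* = 9 and q* = (2/3)·9 = 6.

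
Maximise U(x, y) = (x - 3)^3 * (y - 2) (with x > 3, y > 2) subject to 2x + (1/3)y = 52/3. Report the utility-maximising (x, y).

x* = 7, y* = 10

MU_x = 3·(x−3)^2·(y−2), MU_y = (x−3)^3.
MRS = (3/1)·(y−2)/(x−3).
Tangency: set MRS = p_x/p_y = 2/(1/3) = 6.
So (3/1)·(y − 2)/(x − 3) = 6, i.e. (y − 2) = 2·(x − 3).
Rewrite the budget in excess-of-subsistence terms: 2·(x − 3) + (1/3)·(y − 2) = 52/3 − 2·3 − (1/3)·2 = 32/3.
Substituting, (8/3)·(x − 3) = 32/3, so x − 3 = 4 and x* = 7.
Then y − 2 = 2·4 = 8, so y* = 10.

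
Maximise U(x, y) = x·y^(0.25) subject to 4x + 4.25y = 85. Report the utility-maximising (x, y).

x* = 17, y* = 4

MU_x = y^(0.25) and MU_y = 0.25·x·y^(-0.75).
MRS = MU_x/MU_y = (4)·y/x.
Tangency: set MRS = p_x/p_y = 4/4.25 = 16/17.
So (4)·y/x = 16/17, i.e. y = (4/17)·x.
Substitute into the budget 4·x + 4.25·y = 85: 5·x = 85, so x* = 17.
Then y* = (4/17)·17 = 4.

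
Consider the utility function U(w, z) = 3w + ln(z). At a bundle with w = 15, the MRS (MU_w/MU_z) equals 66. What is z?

MU_w = 3, MU_z = 1/z.
MRS = 3 ÷ (1/z).
MRS depends only on z: 3·z = 66 ⇒ z = 66/3 = 22.

z = 22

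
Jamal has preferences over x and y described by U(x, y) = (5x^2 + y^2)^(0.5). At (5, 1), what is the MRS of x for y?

For CES with ρ = 2, MRS = (5/1)·(y/x)^(-1).
At (5, 1): MRS = 25.
So at (5, 1) the consumer would give up 25 units of y for one more unit of x.

MRS = 25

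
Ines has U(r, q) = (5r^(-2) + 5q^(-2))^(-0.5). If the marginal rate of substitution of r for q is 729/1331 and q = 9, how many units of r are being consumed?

For CES with ρ = -2, MRS = (q/r)^3.
Setting (9/r)^3 = 729/1331 gives 9/r = 9/11 and r = 11.

r = 11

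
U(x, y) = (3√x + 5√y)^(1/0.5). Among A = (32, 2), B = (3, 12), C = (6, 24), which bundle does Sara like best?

Evaluate utility at each bundle:
U(A) = 578.000.
U(B) = 507.000.
U(C) = 1014.000.
Highest utility is C, so C ≻ A ≻ B.

Bundle C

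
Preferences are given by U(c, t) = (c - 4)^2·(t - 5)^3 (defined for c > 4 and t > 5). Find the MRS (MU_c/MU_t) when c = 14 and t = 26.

MU_c = 2·(c−4)·(t−5)^3, MU_t = 3·(c−4)^2·(t−5)^2.
MRS = (2/3)·(t−5)/(c−4).
At (14, 26): MRS = 1.4.
That is, one extra unit of c is worth 1.4 units of t at the margin.

MRS = 1.4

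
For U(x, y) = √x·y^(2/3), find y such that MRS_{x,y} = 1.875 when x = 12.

MU_x = 0.5·x^(-0.5)·y^(2/3) and MU_y = 2/3·√x·y^(-1/3).
MRS = MU_x/MU_y = (0.75)·y/x.
Substitute x = 12: MRS = y/16. Setting y/16 = 1.875 gives y = 1.875·16 = 30.

y = 30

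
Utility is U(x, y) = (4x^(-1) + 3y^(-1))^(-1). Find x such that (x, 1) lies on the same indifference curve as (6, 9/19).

U depends on (x, y) only through S = 4x^(-1) + 3y^(-1), so equal utility means equal S. At (6, 9/19): S = 7.
With y = 1: 3·1^(-1) = 3, so 4x^(-1) = 7 − 3 = 4, i.e. x^(-1) = 1.
Hence x = 1/1 = 1.
Check: U(1, 1) = 0.1429.

x = 1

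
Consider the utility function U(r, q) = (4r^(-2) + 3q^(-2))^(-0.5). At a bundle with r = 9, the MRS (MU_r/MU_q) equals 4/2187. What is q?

For CES with ρ = -2, MRS = (4/3)·(q/r)^3.
Setting (4/3)·(q/9)^3 = 4/2187 gives (q/9)^3 = 1/729, so q/9 = 1/9 and q = 1.

q = 1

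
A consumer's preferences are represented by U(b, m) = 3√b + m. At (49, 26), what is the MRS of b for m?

MU_b = 3/(2√b), MU_m = 1.
MRS = 3/(2√b) ÷ 1.
At (49, 26): MRS = 3/14.
The indifference curve has slope −3/14 at this bundle.

MRS = 3/14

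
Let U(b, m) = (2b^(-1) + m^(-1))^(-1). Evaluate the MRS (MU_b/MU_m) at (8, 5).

MRS = 25/32

For CES with ρ = -1, MRS = (2/1)·(m/b)^2.
At (8, 5): MRS = 25/32.
So at (8, 5) the consumer would give up 25/32 units of m for one more unit of b.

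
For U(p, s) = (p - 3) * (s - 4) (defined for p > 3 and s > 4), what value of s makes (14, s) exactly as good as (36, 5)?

U(36, 5) = 33.
Set U(14, s) = 33 and solve.
With p = 14: (14 − 3) = 11, so (s − 4) = 33/11 = 3.
So s = 4 + 3 = 7.
Check: U(14, 7) = 33.

s = 7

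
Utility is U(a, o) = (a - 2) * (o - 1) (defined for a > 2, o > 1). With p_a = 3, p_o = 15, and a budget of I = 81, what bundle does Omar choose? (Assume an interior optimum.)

a* = 12, o* = 3

MU_a = (o−1), MU_o = (a−2).
MRS = (o−1)/(a−2).
Tangency: set MRS = p_a/p_o = 3/15 = 0.2.
So (o − 1)/(a − 2) = 0.2, i.e. (o − 1) = 0.2·(a − 2).
Rewrite the budget in excess-of-subsistence terms: 3·(a − 2) + 15·(o − 1) = 81 − 3·2 − 15·1 = 60.
Substituting, 6·(a − 2) = 60, so a − 2 = 10 and a* = 12.
Then o − 1 = 0.2·10 = 2, so o* = 3.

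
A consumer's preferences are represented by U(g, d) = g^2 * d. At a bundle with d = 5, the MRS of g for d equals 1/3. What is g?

g = 30

MU_g = 2·g·d and MU_d = g^2.
MRS = MU_g/MU_d = (2/1)·d/g.
Substitute d = 5: MRS = 10/g. Setting 10/g = 1/3 gives g = 10/(1/3) = 30.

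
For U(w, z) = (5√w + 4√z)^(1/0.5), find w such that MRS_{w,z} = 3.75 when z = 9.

w = 1

For CES with ρ = 0.5, MRS = (5/4)·√(z/w).
Setting (5/4)·√(9/w) = 3.75 gives √(9/w) = 3, so 9/w = 9 and w = 1.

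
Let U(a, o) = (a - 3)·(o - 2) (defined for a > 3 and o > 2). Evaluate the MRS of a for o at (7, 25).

MRS = 5.75

MU_a = (o−2), MU_o = (a−3).
MRS = (o−2)/(a−3).
At (7, 25): MRS = 5.75.
That is, one extra unit of a is worth 5.75 units of o at the margin.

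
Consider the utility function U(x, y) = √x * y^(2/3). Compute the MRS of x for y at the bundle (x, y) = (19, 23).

MRS = 69/76

MU_x = 0.5·x^(-0.5)·y^(2/3) and MU_y = 2/3·√x·y^(-1/3).
MRS = MU_x/MU_y = (0.75)·y/x.
At (19, 23): MRS = 69/76.
That is, one extra unit of x is worth 69/76 units of y at the margin.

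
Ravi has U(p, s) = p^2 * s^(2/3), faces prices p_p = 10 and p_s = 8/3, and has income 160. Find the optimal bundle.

MU_p = 2·p·s^(2/3) and MU_s = 2/3·p^2·s^(-1/3).
MRS = MU_p/MU_s = (3)·s/p.
Tangency: set MRS = p_p/p_s = 10/(8/3) = 3.75.
So (3)·s/p = 3.75, i.e. s = 1.25·p.
Substitute into the budget 10·p + (8/3)·s = 160: (40/3)·p = 160, so p* = 12.
Then s* = 1.25·12 = 15.

p* = 12, s* = 15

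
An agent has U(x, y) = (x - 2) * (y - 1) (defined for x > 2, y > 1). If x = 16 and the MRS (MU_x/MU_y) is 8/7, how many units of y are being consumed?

y = 17

MU_x = (y−1), MU_y = (x−2).
MRS = (y−1)/(x−2).
Substitute x = 16: MRS = (y − 1)/14. Setting this equal to 8/7 gives y − 1 = (8/7)·14 = 16, so y = 17.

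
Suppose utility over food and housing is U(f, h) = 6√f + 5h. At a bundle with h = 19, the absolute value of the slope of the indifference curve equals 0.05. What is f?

MU_f = 6/(2√f), MU_h = 5.
MRS = 6/(2√f) ÷ 5.
MRS depends only on f: 0.6/√f = 0.05 ⇒ √f = 0.6/0.05 = 12 ⇒ f = 144.

f = 144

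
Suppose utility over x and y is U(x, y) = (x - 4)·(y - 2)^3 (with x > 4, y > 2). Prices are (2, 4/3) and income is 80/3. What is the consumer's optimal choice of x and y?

x* = 6, y* = 11

MU_x = (y−2)^3, MU_y = 3·(x−4)·(y−2)^2.
MRS = (1/3)·(y−2)/(x−4).
Tangency: set MRS = p_x/p_y = 2/(4/3) = 1.5.
So (1/3)·(y − 2)/(x − 4) = 1.5, i.e. (y − 2) = 4.5·(x − 4).
Rewrite the budget in excess-of-subsistence terms: 2·(x − 4) + (4/3)·(y − 2) = 80/3 − 2·4 − (4/3)·2 = 16.
Substituting, 8·(x − 4) = 16, so x − 4 = 2 and x* = 6.
Then y − 2 = 4.5·2 = 9, so y* = 11.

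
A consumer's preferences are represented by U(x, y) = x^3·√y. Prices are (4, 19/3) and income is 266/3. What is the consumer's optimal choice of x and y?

x* = 19, y* = 2

MU_x = 3·x^2·√y and MU_y = 0.5·x^3·y^(-0.5).
MRS = MU_x/MU_y = (6)·y/x.
Tangency: set MRS = p_x/p_y = 4/(19/3) = 12/19.
So (6)·y/x = 12/19, i.e. y = (2/19)·x.
Substitute into the budget 4·x + (19/3)·y = 266/3: (14/3)·x = 266/3, so x* = 19.
Then y* = (2/19)·19 = 2.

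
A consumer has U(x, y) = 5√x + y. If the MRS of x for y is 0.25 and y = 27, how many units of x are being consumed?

MU_x = 5/(2√x), MU_y = 1.
MRS = 5/(2√x) ÷ 1.
MRS depends only on x: 2.5/√x = 0.25 ⇒ √x = 2.5/0.25 = 10 ⇒ x = 100.

x = 100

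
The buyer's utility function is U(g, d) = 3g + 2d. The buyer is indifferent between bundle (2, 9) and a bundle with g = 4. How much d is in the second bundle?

U(2, 9) = 24.
Set U(4, d) = 24 and solve.
3·4 + 2d = 24 ⇒ 2d = 12 ⇒ d = 6.
Check: U(4, 6) = 24.

d = 6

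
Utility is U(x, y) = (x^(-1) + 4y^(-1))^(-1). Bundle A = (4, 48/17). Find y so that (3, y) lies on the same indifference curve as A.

y = 3

U depends on (x, y) only through S = x^(-1) + 4y^(-1), so equal utility means equal S. At (4, 48/17): S = 5/3.
With x = 3: 3^(-1) = 1/3, so 4y^(-1) = 5/3 − 1/3 = 4/3, i.e. y^(-1) = 1/3.
Hence y = 1/(1/3) = 3.
Check: U(3, 3) = 0.6.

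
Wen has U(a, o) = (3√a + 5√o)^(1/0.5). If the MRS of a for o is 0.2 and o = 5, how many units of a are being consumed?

For CES with ρ = 0.5, MRS = (3/5)·√(o/a).
Setting (3/5)·√(5/a) = 0.2 gives √(5/a) = 1/3, so 5/a = 1/9 and a = 45.

a = 45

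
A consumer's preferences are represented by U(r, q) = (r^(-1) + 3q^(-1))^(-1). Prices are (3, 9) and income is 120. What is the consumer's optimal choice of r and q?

r* = 10, q* = 10

For CES with ρ = -1, MRS = (1/3)·(q/r)^2.
Tangency: set MRS = p_r/p_q = 3/9 = 1/3.
So (q/r)^2 = 1; taking the square root, q/r = 1, i.e. q = r.
Substitute into the budget 3·r + 9·q = 120: 12·r = 120, so r* = 10 and q* = 10.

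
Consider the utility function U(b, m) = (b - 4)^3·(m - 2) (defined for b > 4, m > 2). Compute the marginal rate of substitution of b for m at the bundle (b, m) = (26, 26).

MRS = 36/11

MU_b = 3·(b−4)^2·(m−2), MU_m = (b−4)^3.
MRS = (3/1)·(m−2)/(b−4).
At (26, 26): MRS = 36/11.
So at (26, 26) the consumer would give up 36/11 units of m for one more unit of b.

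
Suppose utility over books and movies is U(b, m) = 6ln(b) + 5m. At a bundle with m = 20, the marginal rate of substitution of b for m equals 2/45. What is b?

MU_b = 6/b, MU_m = 5.
MRS = 6/b ÷ 5.
MRS depends only on b: 1.2/b = 2/45 ⇒ b = 1.2/(2/45) = 27.

b = 27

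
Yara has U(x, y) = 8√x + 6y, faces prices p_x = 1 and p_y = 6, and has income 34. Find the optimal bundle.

MU_x = 8/(2√x), MU_y = 6.
MRS = 8/(2√x) ÷ 6.
Tangency: set MRS = p_x/p_y = 1/6.
MRS depends only on x: (2/3)/√x = 1/6 ⇒ √x = (2/3)/(1/6) = 4 ⇒ x* = 16.
From the budget, 6·y = 34 − 1·16 = 18, so y* = 3.

x* = 16, y* = 3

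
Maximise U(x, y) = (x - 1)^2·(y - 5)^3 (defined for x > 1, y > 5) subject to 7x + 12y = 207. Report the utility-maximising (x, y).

MU_x = 2·(x−1)·(y−5)^3, MU_y = 3·(x−1)^2·(y−5)^2.
MRS = (2/3)·(y−5)/(x−1).
Tangency: set MRS = p_x/p_y = 7/12.
So (2/3)·(y − 5)/(x − 1) = 7/12, i.e. (y − 5) = 0.875·(x − 1).
Rewrite the budget in excess-of-subsistence terms: 7·(x − 1) + 12·(y − 5) = 207 − 7·1 − 12·5 = 140.
Substituting, 17.5·(x − 1) = 140, so x − 1 = 8 and x* = 9.
Then y − 5 = 0.875·8 = 7, so y* = 12.

x* = 9, y* = 12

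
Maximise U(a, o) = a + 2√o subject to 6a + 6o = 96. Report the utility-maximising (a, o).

MU_a = 1, MU_o = 2/(2√o).
MRS = 1 ÷ (2/(2√o)).
Tangency: set MRS = p_a/p_o = 6/6 = 1.
MRS depends only on o: √o = 1 ⇒ √o = 1 ⇒ o* = 1.
From the budget, 6·a = 96 − 6·1 = 90, so a* = 15.

a* = 15, o* = 1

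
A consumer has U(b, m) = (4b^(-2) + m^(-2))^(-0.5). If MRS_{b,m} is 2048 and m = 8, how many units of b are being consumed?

b = 1

For CES with ρ = -2, MRS = (4/1)·(m/b)^3.
Setting (4/1)·(8/b)^3 = 2048 gives (8/b)^3 = 512, so 8/b = 8 and b = 1.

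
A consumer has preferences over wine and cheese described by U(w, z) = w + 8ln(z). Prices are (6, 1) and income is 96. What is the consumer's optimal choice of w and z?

MU_w = 1, MU_z = 8/z.
MRS = 1 ÷ (8/z).
Tangency: set MRS = p_w/p_z = 6/1 = 6.
MRS depends only on z: 0.125·z = 6 ⇒ z* = 6/0.125 = 48.
From the budget, 6·w = 96 − 1·48 = 48, so w* = 8.

w* = 8, z* = 48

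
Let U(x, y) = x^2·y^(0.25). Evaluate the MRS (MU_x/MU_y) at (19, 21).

MRS = 168/19

MU_x = 2·x·y^(0.25) and MU_y = 0.25·x^2·y^(-0.75).
MRS = MU_x/MU_y = (8)·y/x.
At (19, 21): MRS = 168/19.
The indifference curve has slope −168/19 at this bundle.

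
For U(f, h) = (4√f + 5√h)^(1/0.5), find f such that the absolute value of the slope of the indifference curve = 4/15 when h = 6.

f = 54

For CES with ρ = 0.5, MRS = (4/5)·√(h/f).
Setting (4/5)·√(6/f) = 4/15 gives √(6/f) = 1/3, so 6/f = 1/9 and f = 54.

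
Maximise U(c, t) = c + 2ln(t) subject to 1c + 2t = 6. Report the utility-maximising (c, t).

c* = 4, t* = 1

MU_c = 1, MU_t = 2/t.
MRS = 1 ÷ (2/t).
Tangency: set MRS = p_c/p_t = 1/2 = 0.5.
MRS depends only on t: 0.5·t = 0.5 ⇒ t* = 0.5/0.5 = 1.
From the budget, 1·c = 6 − 2·1 = 4, so c* = 4.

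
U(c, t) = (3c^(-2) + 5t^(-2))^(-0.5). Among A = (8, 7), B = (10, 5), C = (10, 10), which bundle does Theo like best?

Bundle C

Evaluate utility at each bundle:
U(A) = 2.591.
U(B) = 2.085.
U(C) = 3.536.
Highest utility is C, so C ≻ A ≻ B.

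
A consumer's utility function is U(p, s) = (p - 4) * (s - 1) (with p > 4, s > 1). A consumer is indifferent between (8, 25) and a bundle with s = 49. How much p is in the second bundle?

U(8, 25) = 96.
Set U(p, 49) = 96 and solve.
With s = 49: (49 − 1) = 48, so (p − 4) = 96/48 = 2.
So p = 4 + 2 = 6.
Check: U(6, 49) = 96.

p = 6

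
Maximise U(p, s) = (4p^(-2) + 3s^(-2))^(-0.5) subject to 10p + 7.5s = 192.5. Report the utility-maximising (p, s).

p* = 11, s* = 11

For CES with ρ = -2, MRS = (4/3)·(s/p)^3.
Tangency: set MRS = p_p/p_s = 10/7.5 = 4/3.
So (s/p)^3 = 1; taking the cube root, s/p = 1, i.e. s = p.
Substitute into the budget 10·p + 7.5·s = 192.5: 17.5·p = 192.5, so p* = 11 and s* = 11.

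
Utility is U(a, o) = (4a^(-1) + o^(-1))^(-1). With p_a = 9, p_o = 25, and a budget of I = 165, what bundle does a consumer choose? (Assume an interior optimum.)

For CES with ρ = -1, MRS = (4/1)·(o/a)^2.
Tangency: set MRS = p_a/p_o = 9/25.
So (o/a)^2 = 9/100; taking the square root, o/a = 0.3, i.e. o = 0.3·a.
Substitute into the budget 9·a + 25·o = 165: 16.5·a = 165, so a* = 10 and o* = 0.3·10 = 3.

a* = 10, o* = 3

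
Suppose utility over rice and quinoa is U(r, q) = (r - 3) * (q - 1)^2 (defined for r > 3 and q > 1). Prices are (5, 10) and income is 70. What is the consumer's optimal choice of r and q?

MU_r = (q−1)^2, MU_q = 2·(r−3)·(q−1).
MRS = (1/2)·(q−1)/(r−3).
Tangency: set MRS = p_r/p_q = 5/10 = 0.5.
So (1/2)·(q − 1)/(r − 3) = 0.5, i.e. (q − 1) = (r − 3).
Rewrite the budget in excess-of-subsistence terms: 5·(r − 3) + 10·(q − 1) = 70 − 5·3 − 10·1 = 45.
Substituting, 15·(r − 3) = 45, so r − 3 = 3 and r* = 6.
Then q − 1 = 3, so q* = 4.

r* = 6, q* = 4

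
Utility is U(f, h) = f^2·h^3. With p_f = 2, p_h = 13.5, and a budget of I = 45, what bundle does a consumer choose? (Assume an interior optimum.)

MU_f = 2·f·h^3 and MU_h = 3·f^2·h^2.
MRS = MU_f/MU_h = (2/3)·h/f.
Tangency: set MRS = p_f/p_h = 2/13.5 = 4/27.
So (2/3)·h/f = 4/27, i.e. h = (2/9)·f.
Substitute into the budget 2·f + 13.5·h = 45: 5·f = 45, so f* = 9.
Then h* = (2/9)·9 = 2.

f* = 9, h* = 2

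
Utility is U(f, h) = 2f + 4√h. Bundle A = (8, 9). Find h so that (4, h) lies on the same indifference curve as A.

h = 25

U(8, 9) = 28.
Set U(4, h) = 28 and solve.
With f = 4: 4√h = 28 − 2·4 = 20, so √h = 5 and h = 25.
Check: U(4, 25) = 28.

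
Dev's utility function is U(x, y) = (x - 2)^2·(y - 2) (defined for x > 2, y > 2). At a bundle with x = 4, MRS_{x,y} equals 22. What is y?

MU_x = 2·(x−2)·(y−2), MU_y = (x−2)^2.
MRS = (2/1)·(y−2)/(x−2).
Substitute x = 4: MRS = (y − 2)/1. Setting this equal to 22 gives y − 2 = 22·1 = 22, so y = 24.

y = 24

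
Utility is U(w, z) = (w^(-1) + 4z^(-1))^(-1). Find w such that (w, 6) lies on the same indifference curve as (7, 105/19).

U depends on (w, z) only through S = w^(-1) + 4z^(-1), so equal utility means equal S. At (7, 105/19): S = 13/15.
With z = 6: 4·6^(-1) = 2/3, so w^(-1) = 13/15 − 2/3 = 0.2.
Hence w = 1/0.2 = 5.
Check: U(5, 6) = 1.1538.

w = 5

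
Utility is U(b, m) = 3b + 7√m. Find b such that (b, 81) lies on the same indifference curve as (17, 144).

b = 24

U(17, 144) = 135.
Set U(b, 81) = 135 and solve.
With m = 81: √81 = 9, so 3b = 135 − 7·9 = 72 and b = 24.
Check: U(24, 81) = 135.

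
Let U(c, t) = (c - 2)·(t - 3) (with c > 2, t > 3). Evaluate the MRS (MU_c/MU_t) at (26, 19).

MU_c = (t−3), MU_t = (c−2).
MRS = (t−3)/(c−2).
At (26, 19): MRS = 2/3.
That is, one extra unit of c is worth 2/3 units of t at the margin.

MRS = 2/3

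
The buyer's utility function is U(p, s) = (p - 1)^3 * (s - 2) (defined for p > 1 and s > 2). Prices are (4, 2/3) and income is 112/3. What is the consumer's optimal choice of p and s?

MU_p = 3·(p−1)^2·(s−2), MU_s = (p−1)^3.
MRS = (3/1)·(s−2)/(p−1).
Tangency: set MRS = p_p/p_s = 4/(2/3) = 6.
So (3/1)·(s − 2)/(p − 1) = 6, i.e. (s − 2) = 2·(p − 1).
Rewrite the budget in excess-of-subsistence terms: 4·(p − 1) + (2/3)·(s − 2) = 112/3 − 4·1 − (2/3)·2 = 32.
Substituting, (16/3)·(p − 1) = 32, so p − 1 = 6 and p* = 7.
Then s − 2 = 2·6 = 12, so s* = 14.

p* = 7, s* = 14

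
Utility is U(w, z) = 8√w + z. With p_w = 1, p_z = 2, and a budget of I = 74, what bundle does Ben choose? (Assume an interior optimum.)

MU_w = 8/(2√w), MU_z = 1.
MRS = 8/(2√w) ÷ 1.
Tangency: set MRS = p_w/p_z = 1/2 = 0.5.
MRS depends only on w: 4/√w = 0.5 ⇒ √w = 4/0.5 = 8 ⇒ w* = 64.
From the budget, 2·z = 74 − 1·64 = 10, so z* = 5.

w* = 64, z* = 5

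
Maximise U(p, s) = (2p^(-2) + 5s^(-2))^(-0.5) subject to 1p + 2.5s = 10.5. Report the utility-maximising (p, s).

For CES with ρ = -2, MRS = (2/5)·(s/p)^3.
Tangency: set MRS = p_p/p_s = 1/2.5 = 0.4.
So (s/p)^3 = 1; taking the cube root, s/p = 1, i.e. s = p.
Substitute into the budget 1·p + 2.5·s = 10.5: 3.5·p = 10.5, so p* = 3 and s* = 3.

p* = 3, s* = 3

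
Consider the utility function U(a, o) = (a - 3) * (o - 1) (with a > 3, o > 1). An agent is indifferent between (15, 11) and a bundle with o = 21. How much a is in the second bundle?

a = 9

U(15, 11) = 120.
Set U(a, 21) = 120 and solve.
With o = 21: (21 − 1) = 20, so (a − 3) = 120/20 = 6.
So a = 3 + 6 = 9.
Check: U(9, 21) = 120.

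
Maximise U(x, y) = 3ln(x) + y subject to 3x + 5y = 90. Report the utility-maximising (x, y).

x* = 5, y* = 15

MU_x = 3/x, MU_y = 1.
MRS = 3/x ÷ 1.
Tangency: set MRS = p_x/p_y = 3/5 = 0.6.
MRS depends only on x: 3/x = 0.6 ⇒ x* = 3/0.6 = 5.
From the budget, 5·y = 90 − 3·5 = 75, so y* = 15.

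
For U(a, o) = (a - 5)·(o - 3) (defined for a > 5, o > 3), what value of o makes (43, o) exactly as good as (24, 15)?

U(24, 15) = 228.
Set U(43, o) = 228 and solve.
With a = 43: (43 − 5) = 38, so (o − 3) = 228/38 = 6.
So o = 3 + 6 = 9.
Check: U(43, 9) = 228.

o = 9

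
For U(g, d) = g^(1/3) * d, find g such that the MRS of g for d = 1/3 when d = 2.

MU_g = 1/3·g^(-2/3)·d and MU_d = g^(1/3).
MRS = MU_g/MU_d = (1/3)·d/g.
Substitute d = 2: MRS = (2/3)/g. Setting (2/3)/g = 1/3 gives g = (2/3)/(1/3) = 2.

g = 2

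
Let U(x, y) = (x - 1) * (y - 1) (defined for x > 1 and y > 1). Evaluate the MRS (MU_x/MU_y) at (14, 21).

MRS = 20/13

MU_x = (y−1), MU_y = (x−1).
MRS = (y−1)/(x−1).
At (14, 21): MRS = 20/13.
So at (14, 21) the consumer would give up 20/13 units of y for one more unit of x.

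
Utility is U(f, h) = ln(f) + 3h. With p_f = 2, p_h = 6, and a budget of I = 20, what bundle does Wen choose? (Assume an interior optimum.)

MU_f = 1/f, MU_h = 3.
MRS = 1/f ÷ 3.
Tangency: set MRS = p_f/p_h = 2/6 = 1/3.
MRS depends only on f: (1/3)/f = 1/3 ⇒ f* = (1/3)/(1/3) = 1.
From the budget, 6·h = 20 − 2·1 = 18, so h* = 3.

f* = 1, h* = 3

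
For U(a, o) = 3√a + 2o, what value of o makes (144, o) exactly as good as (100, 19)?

o = 16

U(100, 19) = 68.
Set U(144, o) = 68 and solve.
With a = 144: √144 = 12, so 2o = 68 − 3·12 = 32 and o = 16.
Check: U(144, 16) = 68.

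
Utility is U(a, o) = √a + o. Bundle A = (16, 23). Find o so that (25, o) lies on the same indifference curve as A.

o = 22

U(16, 23) = 27.
Set U(25, o) = 27 and solve.
With a = 25: √25 = 5, so o = 27 − 5 = 22.
Check: U(25, 22) = 27.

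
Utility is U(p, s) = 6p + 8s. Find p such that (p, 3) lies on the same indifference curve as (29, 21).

U(29, 21) = 342.
Set U(p, 3) = 342 and solve.
6p + 8·3 = 342 ⇒ 6p = 318 ⇒ p = 53.
Check: U(53, 3) = 342.

p = 53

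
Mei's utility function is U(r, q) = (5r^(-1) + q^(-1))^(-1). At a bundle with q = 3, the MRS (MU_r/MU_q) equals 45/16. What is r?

For CES with ρ = -1, MRS = (5/1)·(q/r)^2.
Setting (5/1)·(3/r)^2 = 45/16 gives (3/r)^2 = 9/16, so 3/r = 0.75 and r = 4.

r = 4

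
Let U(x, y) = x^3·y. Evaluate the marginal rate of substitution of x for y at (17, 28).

MRS = 84/17

MU_x = 3·x^2·y and MU_y = x^3.
MRS = MU_x/MU_y = (3/1)·y/x.
At (17, 28): MRS = 84/17.
The indifference curve has slope −84/17 at this bundle.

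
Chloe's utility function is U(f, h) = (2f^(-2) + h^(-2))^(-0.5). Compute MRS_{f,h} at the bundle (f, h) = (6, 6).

For CES with ρ = -2, MRS = (2/1)·(h/f)^3.
At (6, 6): MRS = 2.
That is, one extra unit of f is worth 2 units of h at the margin.

MRS = 2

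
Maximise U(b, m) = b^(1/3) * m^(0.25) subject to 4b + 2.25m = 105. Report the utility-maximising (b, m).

b* = 15, m* = 20

MU_b = 1/3·b^(-2/3)·m^(0.25) and MU_m = 0.25·b^(1/3)·m^(-0.75).
MRS = MU_b/MU_m = (4/3)·m/b.
Tangency: set MRS = p_b/p_m = 4/2.25 = 16/9.
So (4/3)·m/b = 16/9, i.e. m = (4/3)·b.
Substitute into the budget 4·b + 2.25·m = 105: 7·b = 105, so b* = 15.
Then m* = (4/3)·15 = 20.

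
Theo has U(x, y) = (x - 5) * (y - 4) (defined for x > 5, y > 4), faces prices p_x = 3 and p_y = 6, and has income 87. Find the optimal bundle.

MU_x = (y−4), MU_y = (x−5).
MRS = (y−4)/(x−5).
Tangency: set MRS = p_x/p_y = 3/6 = 0.5.
So (y − 4)/(x − 5) = 0.5, i.e. (y − 4) = 0.5·(x − 5).
Rewrite the budget in excess-of-subsistence terms: 3·(x − 5) + 6·(y − 4) = 87 − 3·5 − 6·4 = 48.
Substituting, 6·(x − 5) = 48, so x − 5 = 8 and x* = 13.
Then y − 4 = 0.5·8 = 4, so y* = 8.

x* = 13, y* = 8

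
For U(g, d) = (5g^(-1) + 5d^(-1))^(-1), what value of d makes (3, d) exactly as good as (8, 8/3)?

U depends on (g, d) only through S = 5g^(-1) + 5d^(-1), so equal utility means equal S. At (8, 8/3): S = 2.5.
With g = 3: 5·3^(-1) = 5/3, so 5d^(-1) = 2.5 − 5/3 = 5/6, i.e. d^(-1) = 1/6.
Hence d = 1/(1/6) = 6.
Check: U(3, 6) = 0.4.

d = 6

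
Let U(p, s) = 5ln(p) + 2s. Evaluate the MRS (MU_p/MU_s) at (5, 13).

MU_p = 5/p, MU_s = 2.
MRS = 5/p ÷ 2.
At (5, 13): MRS = 0.5.
The indifference curve has slope −0.5 at this bundle.

MRS = 0.5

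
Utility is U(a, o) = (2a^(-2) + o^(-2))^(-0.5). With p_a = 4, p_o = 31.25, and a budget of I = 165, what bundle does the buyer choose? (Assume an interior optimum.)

a* = 10, o* = 4

For CES with ρ = -2, MRS = (2/1)·(o/a)^3.
Tangency: set MRS = p_a/p_o = 4/31.25 = 16/125.
So (o/a)^3 = 8/125; taking the cube root, o/a = 0.4, i.e. o = 0.4·a.
Substitute into the budget 4·a + 31.25·o = 165: 16.5·a = 165, so a* = 10 and o* = 0.4·10 = 4.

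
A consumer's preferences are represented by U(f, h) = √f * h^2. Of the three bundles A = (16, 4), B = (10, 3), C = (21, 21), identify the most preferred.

Evaluate utility at each bundle:
U(A) = 64.000.
U(B) = 28.460.
U(C) = 2020.916.
Highest utility is C, so C ≻ A ≻ B.

Bundle C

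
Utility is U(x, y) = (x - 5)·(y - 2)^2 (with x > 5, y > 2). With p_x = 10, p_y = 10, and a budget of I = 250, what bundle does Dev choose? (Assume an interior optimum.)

MU_x = (y−2)^2, MU_y = 2·(x−5)·(y−2).
MRS = (1/2)·(y−2)/(x−5).
Tangency: set MRS = p_x/p_y = 10/10 = 1.
So (1/2)·(y − 2)/(x − 5) = 1, i.e. (y − 2) = 2·(x − 5).
Rewrite the budget in excess-of-subsistence terms: 10·(x − 5) + 10·(y − 2) = 250 − 10·5 − 10·2 = 180.
Substituting, 30·(x − 5) = 180, so x − 5 = 6 and x* = 11.
Then y − 2 = 2·6 = 12, so y* = 14.

x* = 11, y* = 14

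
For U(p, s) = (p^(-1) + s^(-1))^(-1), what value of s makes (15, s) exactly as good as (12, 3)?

U depends on (p, s) only through S = p^(-1) + s^(-1), so equal utility means equal S. At (12, 3): S = 5/12.
With p = 15: 15^(-1) = 1/15, so s^(-1) = 5/12 − 1/15 = 0.35.
Hence s = 1/0.35 = 20/7.
Check: U(15, 20/7) = 2.4.

s = 20/7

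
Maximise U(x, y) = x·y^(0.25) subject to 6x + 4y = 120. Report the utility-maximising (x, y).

x* = 16, y* = 6

MU_x = y^(0.25) and MU_y = 0.25·x·y^(-0.75).
MRS = MU_x/MU_y = (4)·y/x.
Tangency: set MRS = p_x/p_y = 6/4 = 1.5.
So (4)·y/x = 1.5, i.e. y = 0.375·x.
Substitute into the budget 6·x + 4·y = 120: 7.5·x = 120, so x* = 16.
Then y* = 0.375·16 = 6.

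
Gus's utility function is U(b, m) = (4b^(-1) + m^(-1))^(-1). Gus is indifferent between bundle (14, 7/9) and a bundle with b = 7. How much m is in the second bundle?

m = 1

U depends on (b, m) only through S = 4b^(-1) + m^(-1), so equal utility means equal S. At (14, 7/9): S = 11/7.
With b = 7: 4·7^(-1) = 4/7, so m^(-1) = 11/7 − 4/7 = 1.
Hence m = 1/1 = 1.
Check: U(7, 1) = 0.6364.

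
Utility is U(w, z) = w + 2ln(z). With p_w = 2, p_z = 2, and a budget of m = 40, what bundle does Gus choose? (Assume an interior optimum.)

w* = 18, z* = 2

MU_w = 1, MU_z = 2/z.
MRS = 1 ÷ (2/z).
Tangency: set MRS = p_w/p_z = 2/2 = 1.
MRS depends only on z: 0.5·z = 1 ⇒ z* = 1/0.5 = 2.
From the budget, 2·w = 40 − 2·2 = 36, so w* = 18.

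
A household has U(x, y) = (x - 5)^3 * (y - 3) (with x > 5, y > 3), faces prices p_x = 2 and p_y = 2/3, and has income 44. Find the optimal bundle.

x* = 17, y* = 15

MU_x = 3·(x−5)^2·(y−3), MU_y = (x−5)^3.
MRS = (3/1)·(y−3)/(x−5).
Tangency: set MRS = p_x/p_y = 2/(2/3) = 3.
So (3/1)·(y − 3)/(x − 5) = 3, i.e. (y − 3) = (x − 5).
Rewrite the budget in excess-of-subsistence terms: 2·(x − 5) + (2/3)·(y − 3) = 44 − 2·5 − (2/3)·3 = 32.
Substituting, (8/3)·(x − 5) = 32, so x − 5 = 12 and x* = 17.
Then y − 3 = 12, so y* = 15.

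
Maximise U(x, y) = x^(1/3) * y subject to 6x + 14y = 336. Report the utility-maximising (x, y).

x* = 14, y* = 18

MU_x = 1/3·x^(-2/3)·y and MU_y = x^(1/3).
MRS = MU_x/MU_y = (1/3)·y/x.
Tangency: set MRS = p_x/p_y = 6/14 = 3/7.
So (1/3)·y/x = 3/7, i.e. y = (9/7)·x.
Substitute into the budget 6·x + 14·y = 336: 24·x = 336, so x* = 14.
Then y* = (9/7)·14 = 18.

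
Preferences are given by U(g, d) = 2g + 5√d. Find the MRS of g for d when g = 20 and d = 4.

MU_g = 2, MU_d = 5/(2√d).
MRS = 2 ÷ (5/(2√d)).
At (20, 4): MRS = 1.6.
So at (20, 4) the consumer would give up 1.6 units of d for one more unit of g.

MRS = 1.6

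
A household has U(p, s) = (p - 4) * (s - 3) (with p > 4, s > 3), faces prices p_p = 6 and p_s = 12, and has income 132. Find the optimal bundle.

MU_p = (s−3), MU_s = (p−4).
MRS = (s−3)/(p−4).
Tangency: set MRS = p_p/p_s = 6/12 = 0.5.
So (s − 3)/(p − 4) = 0.5, i.e. (s − 3) = 0.5·(p − 4).
Rewrite the budget in excess-of-subsistence terms: 6·(p − 4) + 12·(s − 3) = 132 − 6·4 − 12·3 = 72.
Substituting, 12·(p − 4) = 72, so p − 4 = 6 and p* = 10.
Then s − 3 = 0.5·6 = 3, so s* = 6.

p* = 10, s* = 6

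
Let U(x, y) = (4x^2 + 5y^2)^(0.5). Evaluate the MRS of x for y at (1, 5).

For CES with ρ = 2, MRS = (4/5)·(y/x)^(-1).
At (1, 5): MRS = 4/25.
The indifference curve has slope −4/25 at this bundle.

MRS = 4/25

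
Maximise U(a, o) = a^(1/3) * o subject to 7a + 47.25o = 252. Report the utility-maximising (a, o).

MU_a = 1/3·a^(-2/3)·o and MU_o = a^(1/3).
MRS = MU_a/MU_o = (1/3)·o/a.
Tangency: set MRS = p_a/p_o = 7/47.25 = 4/27.
So (1/3)·o/a = 4/27, i.e. o = (4/9)·a.
Substitute into the budget 7·a + 47.25·o = 252: 28·a = 252, so a* = 9.
Then o* = (4/9)·9 = 4.

a* = 9, o* = 4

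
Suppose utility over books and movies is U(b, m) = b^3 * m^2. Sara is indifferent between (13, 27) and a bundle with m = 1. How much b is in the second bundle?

b = 117

U(13, 27) = 1601613.
Set U(b, 1) = 1601613 and solve.
With m = 1: 1^2 = 1, so b^3 = 1601613/1 = 1601613; taking the cube root, b = 117.
Check: U(117, 1) = 1601613.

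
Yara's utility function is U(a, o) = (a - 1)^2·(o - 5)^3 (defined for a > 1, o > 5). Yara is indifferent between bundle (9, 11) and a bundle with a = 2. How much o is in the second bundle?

U(9, 11) = 13824.
Set U(2, o) = 13824 and solve.
With a = 2: (2 − 1)^2 = 1, so (o − 5)^3 = 13824/1 = 13824.
Taking the cube root (with o > 5): o − 5 = 24, so o = 29.
Check: U(2, 29) = 13824.

o = 29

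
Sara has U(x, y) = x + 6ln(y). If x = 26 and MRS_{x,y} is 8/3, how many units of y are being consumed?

MU_x = 1, MU_y = 6/y.
MRS = 1 ÷ (6/y).
MRS depends only on y: (1/6)·y = 8/3 ⇒ y = (8/3)/(1/6) = 16.

y = 16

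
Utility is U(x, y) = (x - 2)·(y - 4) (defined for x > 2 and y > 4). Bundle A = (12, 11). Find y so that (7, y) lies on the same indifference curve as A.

y = 18

U(12, 11) = 70.
Set U(7, y) = 70 and solve.
With x = 7: (7 − 2) = 5, so (y − 4) = 70/5 = 14.
So y = 4 + 14 = 18.
Check: U(7, 18) = 70.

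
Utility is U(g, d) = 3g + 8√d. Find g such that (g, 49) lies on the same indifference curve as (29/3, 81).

g = 15

U(29/3, 81) = 101.
Set U(g, 49) = 101 and solve.
With d = 49: √49 = 7, so 3g = 101 − 8·7 = 45 and g = 15.
Check: U(15, 49) = 101.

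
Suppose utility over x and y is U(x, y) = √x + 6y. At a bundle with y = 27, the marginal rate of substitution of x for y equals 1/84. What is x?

MU_x = 1/(2√x), MU_y = 6.
MRS = 1/(2√x) ÷ 6.
MRS depends only on x: (1/12)/√x = 1/84 ⇒ √x = (1/12)/(1/84) = 7 ⇒ x = 49.

x = 49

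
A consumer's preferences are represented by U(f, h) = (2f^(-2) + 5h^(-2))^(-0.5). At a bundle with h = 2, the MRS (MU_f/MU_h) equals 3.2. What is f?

f = 1

For CES with ρ = -2, MRS = (2/5)·(h/f)^3.
Setting (2/5)·(2/f)^3 = 3.2 gives (2/f)^3 = 8, so 2/f = 2 and f = 1.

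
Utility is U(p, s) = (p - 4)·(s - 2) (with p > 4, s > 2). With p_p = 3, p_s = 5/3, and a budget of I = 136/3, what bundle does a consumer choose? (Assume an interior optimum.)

p* = 9, s* = 11

MU_p = (s−2), MU_s = (p−4).
MRS = (s−2)/(p−4).
Tangency: set MRS = p_p/p_s = 3/(5/3) = 1.8.
So (s − 2)/(p − 4) = 1.8, i.e. (s − 2) = 1.8·(p − 4).
Rewrite the budget in excess-of-subsistence terms: 3·(p − 4) + (5/3)·(s − 2) = 136/3 − 3·4 − (5/3)·2 = 30.
Substituting, 6·(p − 4) = 30, so p − 4 = 5 and p* = 9.
Then s − 2 = 1.8·5 = 9, so s* = 11.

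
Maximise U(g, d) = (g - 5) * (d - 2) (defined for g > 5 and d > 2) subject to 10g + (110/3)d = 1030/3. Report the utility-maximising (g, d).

g* = 16, d* = 5

MU_g = (d−2), MU_d = (g−5).
MRS = (d−2)/(g−5).
Tangency: set MRS = p_g/p_d = 10/(110/3) = 3/11.
So (d − 2)/(g − 5) = 3/11, i.e. (d − 2) = (3/11)·(g − 5).
Rewrite the budget in excess-of-subsistence terms: 10·(g − 5) + (110/3)·(d − 2) = 1030/3 − 10·5 − (110/3)·2 = 220.
Substituting, 20·(g − 5) = 220, so g − 5 = 11 and g* = 16.
Then d − 2 = (3/11)·11 = 3, so d* = 5.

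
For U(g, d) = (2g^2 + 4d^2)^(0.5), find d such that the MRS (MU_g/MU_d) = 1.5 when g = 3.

For CES with ρ = 2, MRS = (2/4)·(d/g)^(-1).
Setting (2/4)·(d/3)^(-1) = 1.5 gives (d/3)^(-1) = 3, so d/3 = 1/3 and d = 1.

d = 1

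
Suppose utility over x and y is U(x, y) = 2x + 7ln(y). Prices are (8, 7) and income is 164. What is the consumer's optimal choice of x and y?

MU_x = 2, MU_y = 7/y.
MRS = 2 ÷ (7/y).
Tangency: set MRS = p_x/p_y = 8/7.
MRS depends only on y: (2/7)·y = 8/7 ⇒ y* = (8/7)/(2/7) = 4.
From the budget, 8·x = 164 − 7·4 = 136, so x* = 17.

x* = 17, y* = 4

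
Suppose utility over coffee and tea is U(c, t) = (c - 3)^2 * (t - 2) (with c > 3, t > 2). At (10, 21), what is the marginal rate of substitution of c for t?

MU_c = 2·(c−3)·(t−2), MU_t = (c−3)^2.
MRS = (2/1)·(t−2)/(c−3).
At (10, 21): MRS = 38/7.
So at (10, 21) the consumer would give up 38/7 units of t for one more unit of c.

MRS = 38/7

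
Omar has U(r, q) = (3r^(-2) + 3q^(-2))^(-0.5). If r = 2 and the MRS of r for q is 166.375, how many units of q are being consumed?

q = 11

For CES with ρ = -2, MRS = (q/r)^3.
Setting (q/2)^3 = 166.375 gives q/2 = 5.5 and q = 11.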